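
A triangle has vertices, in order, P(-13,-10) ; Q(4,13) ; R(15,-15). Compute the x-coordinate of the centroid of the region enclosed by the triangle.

Apply Gauss's area formula. First the cross-terms c_i = x_i·y_{i+1} − x_{i+1}·y_i:
  -129, -255, -345  ⇒  2A = -729, A = -364.5.
Then Σ (x_i + x_{i+1})·c_i = -4374, so x̄ = -4374 / (6·(-364.5)) = 2.

2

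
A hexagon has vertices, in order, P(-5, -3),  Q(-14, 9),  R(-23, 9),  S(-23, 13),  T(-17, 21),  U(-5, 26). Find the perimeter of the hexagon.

80

|PQ| = √((-9)² + (12)²) = √225 = 15
|QR| = √((-9)² + (0)²) = √81 = 9
|RS| = √((0)² + (4)²) = √16 = 4
|ST| = √((6)² + (8)²) = √100 = 10
|TU| = √((12)² + (5)²) = √169 = 13
|UP| = √((0)² + (-29)²) = √841 = 29
Perimeter = 15 + 9 + 4 + 10 + 13 + 29 = 80.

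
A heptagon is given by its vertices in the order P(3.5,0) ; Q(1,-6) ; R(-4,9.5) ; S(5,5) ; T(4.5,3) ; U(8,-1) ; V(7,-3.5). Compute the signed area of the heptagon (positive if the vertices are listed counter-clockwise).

-73.875

Apply the shoelace (surveyor's) formula: 2A = Σ (x_i·y_{i+1} − x_{i+1}·y_i), indices taken mod 7.
Σ = (-21) + (-14.5) + (-67.5) + (-7.5) + (-28.5) + (-21) + (12.25) = -147.75
Signed area = Σ/2 = -73.875 (negative ⇒ clockwise traversal).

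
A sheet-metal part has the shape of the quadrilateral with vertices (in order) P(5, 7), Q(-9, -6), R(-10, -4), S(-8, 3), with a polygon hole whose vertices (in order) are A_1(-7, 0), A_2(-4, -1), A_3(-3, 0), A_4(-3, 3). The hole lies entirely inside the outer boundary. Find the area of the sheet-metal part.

Outer boundary:
Apply the shoelace formula: 2A = Σ (x_i·y_{i+1} − x_{i+1}·y_i), indices taken mod 4.
Cross-terms: 33, -24, -62, -71  ⇒  Σ = -124
Area = |Σ|/2 = 62.
Hole:
Apply the shoelace (surveyor's) formula: 2A = Σ (x_i·y_{i+1} − x_{i+1}·y_i), indices taken mod 4.
Σ = (7) + (-3) + (-9) + (21) = 16
Area = |Σ|/2 = 8.
Net area = 62 − 8 = 54.

54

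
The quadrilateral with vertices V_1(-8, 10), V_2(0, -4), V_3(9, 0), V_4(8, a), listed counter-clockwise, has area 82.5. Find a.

Write out the shoelace sum; only the two edges meeting at V_4 involve a:
2·Area = [(9·a − 8·0) + (8·10 − (-8)·a)] + 68
       = 17·a + 148 = 165
⇒ a = 1.

1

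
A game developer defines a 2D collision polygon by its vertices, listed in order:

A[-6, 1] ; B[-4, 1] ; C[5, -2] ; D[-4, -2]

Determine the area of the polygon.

16.5

Σ = (-2) + (3) + (-18) + (-16) = -33
Area = |Σ|/2 = 16.5.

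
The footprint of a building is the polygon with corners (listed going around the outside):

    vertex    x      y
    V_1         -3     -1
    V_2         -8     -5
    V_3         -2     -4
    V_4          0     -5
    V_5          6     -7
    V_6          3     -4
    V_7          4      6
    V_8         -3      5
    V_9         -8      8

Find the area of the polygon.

93

Apply the shoelace formula: 2A = Σ (x_i·y_{i+1} − x_{i+1}·y_i), indices taken mod 9.
Cross-terms: 7, 22, 10, 30, -3, 34, 38, 16, 32  ⇒  Σ = 186
Area = |Σ|/2 = 93.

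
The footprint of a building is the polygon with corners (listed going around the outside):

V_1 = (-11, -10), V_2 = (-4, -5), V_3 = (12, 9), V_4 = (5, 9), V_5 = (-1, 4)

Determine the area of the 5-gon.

Σ = (15) + (24) + (63) + (29) + (54) = 185
Area = |Σ|/2 = 92.5.

92.5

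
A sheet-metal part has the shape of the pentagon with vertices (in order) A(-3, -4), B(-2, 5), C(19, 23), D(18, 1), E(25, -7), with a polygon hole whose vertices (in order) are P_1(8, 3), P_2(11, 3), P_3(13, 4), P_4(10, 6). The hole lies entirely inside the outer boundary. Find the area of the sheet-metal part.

407.5

Outer boundary:
Σ = (-23) + (-141) + (-395) + (-151) + (-121) = -831
Area = |Σ|/2 = 415.5.
Hole:
Σ = (-9) + (5) + (38) + (-18) = 16
Area = |Σ|/2 = 8.
Net area = 415.5 − 8 = 407.5.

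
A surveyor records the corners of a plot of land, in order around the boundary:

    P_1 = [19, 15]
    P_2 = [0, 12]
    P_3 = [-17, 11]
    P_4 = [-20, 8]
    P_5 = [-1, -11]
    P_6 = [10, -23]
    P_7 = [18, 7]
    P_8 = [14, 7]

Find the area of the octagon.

Apply the shoelace (surveyor's) formula: 2A = Σ (x_i·y_{i+1} − x_{i+1}·y_i), indices taken mod 8.
Σ = (228) + (204) + (84) + (228) + (133) + (484) + (28) + (77) = 1466
Area = |Σ|/2 = 733.

733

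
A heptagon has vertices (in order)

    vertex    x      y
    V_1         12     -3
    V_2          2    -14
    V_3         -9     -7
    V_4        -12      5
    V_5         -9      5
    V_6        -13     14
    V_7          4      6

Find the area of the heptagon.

362.5

Cross-terms: -162, -140, -129, -15, -61, -134, -84  ⇒  Σ = -725
Area = |Σ|/2 = 362.5.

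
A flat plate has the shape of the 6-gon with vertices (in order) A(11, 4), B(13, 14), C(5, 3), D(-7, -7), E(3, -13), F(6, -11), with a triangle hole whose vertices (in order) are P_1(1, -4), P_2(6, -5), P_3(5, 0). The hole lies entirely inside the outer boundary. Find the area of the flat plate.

Outer boundary:
Apply Gauss's area formula: 2A = Σ (x_i·y_{i+1} − x_{i+1}·y_i), indices taken mod 6.
Σ = (102) + (-31) + (-14) + (112) + (45) + (145) = 359
Area = |Σ|/2 = 179.5.
Hole:
P_1→P_2: (1)(-5) − (6)(-4) = 19
P_2→P_3: (6)(0) − (5)(-5) = 25
P_3→P_1: (5)(-4) − (1)(0) = -20
Σ = 24
Area = |Σ|/2 = 12.
Net area = 179.5 − 12 = 167.5.

167.5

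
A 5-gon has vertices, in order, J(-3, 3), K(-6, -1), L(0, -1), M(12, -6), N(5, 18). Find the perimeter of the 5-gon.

66

|JK| = √((-3)² + (-4)²) = √25 = 5
|KL| = √((6)² + (0)²) = √36 = 6
|LM| = √((12)² + (-5)²) = √169 = 13
|MN| = √((-7)² + (24)²) = √625 = 25
|NJ| = √((-8)² + (-15)²) = √289 = 17
Perimeter = 5 + 6 + 13 + 25 + 17 = 66.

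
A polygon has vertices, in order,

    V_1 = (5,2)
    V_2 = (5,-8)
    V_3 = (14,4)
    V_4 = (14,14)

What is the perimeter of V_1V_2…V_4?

|V_1V_2| = √((0)² + (-10)²) = √100 = 10
|V_2V_3| = √((9)² + (12)²) = √225 = 15
|V_3V_4| = √((0)² + (10)²) = √100 = 10
|V_4V_1| = √((-9)² + (-12)²) = √225 = 15
Perimeter = 10 + 15 + 10 + 15 = 50.

50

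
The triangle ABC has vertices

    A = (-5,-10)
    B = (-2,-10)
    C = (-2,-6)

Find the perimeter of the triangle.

|AB| = √((3)² + (0)²) = √9 = 3
|BC| = √((0)² + (4)²) = √16 = 4
|CA| = √((-3)² + (-4)²) = √25 = 5
Perimeter = 3 + 4 + 5 = 12.

12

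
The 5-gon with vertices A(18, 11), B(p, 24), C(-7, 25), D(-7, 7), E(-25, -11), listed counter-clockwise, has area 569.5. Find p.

17

Write out the shoelace sum; only the two edges meeting at B involve p:
2·Area = [(18·24 − p·11) + (p·25 − (-7)·24)] + 301
       = 14·p + 901 = 1139
⇒ p = 17.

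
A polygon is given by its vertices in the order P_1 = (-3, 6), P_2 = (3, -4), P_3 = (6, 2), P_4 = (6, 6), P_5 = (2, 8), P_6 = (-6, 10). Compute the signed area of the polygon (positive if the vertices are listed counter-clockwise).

Apply the shoelace (surveyor's) formula: 2A = Σ (x_i·y_{i+1} − x_{i+1}·y_i), indices taken mod 6.
P_1→P_2: (-3)(-4) − (3)(6) = -6
P_2→P_3: (3)(2) − (6)(-4) = 30
P_3→P_4: (6)(6) − (6)(2) = 24
P_4→P_5: (6)(8) − (2)(6) = 36
P_5→P_6: (2)(10) − (-6)(8) = 68
P_6→P_1: (-6)(6) − (-3)(10) = -6
Σ = 146
Signed area = Σ/2 = 73 (positive ⇒ counter-clockwise traversal).

73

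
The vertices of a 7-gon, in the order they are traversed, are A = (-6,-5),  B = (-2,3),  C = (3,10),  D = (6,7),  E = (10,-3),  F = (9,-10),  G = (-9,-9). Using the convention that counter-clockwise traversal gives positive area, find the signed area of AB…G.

-218.5

Σ = (-28) + (-29) + (-39) + (-88) + (-73) + (-171) + (-9) = -437
Signed area = Σ/2 = -218.5 (negative ⇒ clockwise traversal).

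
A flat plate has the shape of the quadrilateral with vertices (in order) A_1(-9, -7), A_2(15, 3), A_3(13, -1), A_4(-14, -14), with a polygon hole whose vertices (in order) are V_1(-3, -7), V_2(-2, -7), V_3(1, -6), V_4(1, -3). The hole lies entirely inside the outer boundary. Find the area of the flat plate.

93.5

Outer boundary:
Apply the surveyor's formula: 2A = Σ (x_i·y_{i+1} − x_{i+1}·y_i), indices taken mod 4.
A_1→A_2: (-9)(3) − (15)(-7) = 78
A_2→A_3: (15)(-1) − (13)(3) = -54
A_3→A_4: (13)(-14) − (-14)(-1) = -196
A_4→A_1: (-14)(-7) − (-9)(-14) = -28
Σ = -200
Area = |Σ|/2 = 100.
Hole:
Apply Gauss's area formula: 2A = Σ (x_i·y_{i+1} − x_{i+1}·y_i), indices taken mod 4.
V_1→V_2: (-3)(-7) − (-2)(-7) = 7
V_2→V_3: (-2)(-6) − (1)(-7) = 19
V_3→V_4: (1)(-3) − (1)(-6) = 3
V_4→V_1: (1)(-7) − (-3)(-3) = -16
Σ = 13
Area = |Σ|/2 = 6.5.
Net area = 100 − 6.5 = 93.5.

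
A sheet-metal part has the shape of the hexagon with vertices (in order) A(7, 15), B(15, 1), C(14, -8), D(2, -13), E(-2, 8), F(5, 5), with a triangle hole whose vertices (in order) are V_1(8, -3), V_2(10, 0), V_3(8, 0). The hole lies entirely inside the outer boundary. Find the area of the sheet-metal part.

Outer boundary:
Apply Gauss's area formula: 2A = Σ (x_i·y_{i+1} − x_{i+1}·y_i), indices taken mod 6.
Cross-terms: -218, -134, -166, -10, -50, 40  ⇒  Σ = -538
Area = |Σ|/2 = 269.
Hole:
Apply the shoelace formula: 2A = Σ (x_i·y_{i+1} − x_{i+1}·y_i), indices taken mod 3.
Σ = (30) + (0) + (-24) = 6
Area = |Σ|/2 = 3.
Net area = 269 − 3 = 266.

266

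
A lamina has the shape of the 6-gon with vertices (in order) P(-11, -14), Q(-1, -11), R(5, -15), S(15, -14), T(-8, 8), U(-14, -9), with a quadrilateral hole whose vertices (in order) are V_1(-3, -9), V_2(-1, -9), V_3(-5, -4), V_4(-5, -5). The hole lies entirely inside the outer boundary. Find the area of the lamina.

Outer boundary:
Apply the shoelace (surveyor's) formula: 2A = Σ (x_i·y_{i+1} − x_{i+1}·y_i), indices taken mod 6.
Σ = (107) + (70) + (155) + (8) + (184) + (97) = 621
Area = |Σ|/2 = 310.5.
Hole:
V_1→V_2: (-3)(-9) − (-1)(-9) = 18
V_2→V_3: (-1)(-4) − (-5)(-9) = -41
V_3→V_4: (-5)(-5) − (-5)(-4) = 5
V_4→V_1: (-5)(-9) − (-3)(-5) = 30
Σ = 12
Area = |Σ|/2 = 6.
Net area = 310.5 − 6 = 304.5.

304.5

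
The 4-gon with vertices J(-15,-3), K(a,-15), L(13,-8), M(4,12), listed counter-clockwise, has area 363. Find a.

Write out the shoelace sum; only the two edges meeting at K involve a:
2·Area = [((-15)·(-15) − a·(-3)) + (a·(-8) − 13·(-15))] + 356
       = -5·a + 776 = 726
⇒ a = 10.

10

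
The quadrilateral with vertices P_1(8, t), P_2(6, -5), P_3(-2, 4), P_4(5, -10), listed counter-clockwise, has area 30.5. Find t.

The doubled signed area Σ (x_i y_{i+1} − x_{i+1} y_i) is linear in t.
With t=0 it equals 54; the coefficient of t is -1 (from the two edges through P_1).
So -1·t + 54 = 2·30.5 = 61 ⇒ t = -7.

-7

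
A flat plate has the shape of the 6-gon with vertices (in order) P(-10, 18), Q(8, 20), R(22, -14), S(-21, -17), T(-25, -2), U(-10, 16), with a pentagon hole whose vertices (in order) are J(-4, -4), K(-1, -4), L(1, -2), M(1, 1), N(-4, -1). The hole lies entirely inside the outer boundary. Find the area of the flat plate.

Outer boundary:
Apply the surveyor's formula: 2A = Σ (x_i·y_{i+1} − x_{i+1}·y_i), indices taken mod 6.
Σ = (-344) + (-552) + (-668) + (-383) + (-420) + (-20) = -2387
Area = |Σ|/2 = 1193.5.
Hole:
Apply Gauss's area formula: 2A = Σ (x_i·y_{i+1} − x_{i+1}·y_i), indices taken mod 5.
Σ = (12) + (6) + (3) + (3) + (12) = 36
Area = |Σ|/2 = 18.
Net area = 1193.5 − 18 = 1175.5.

1175.5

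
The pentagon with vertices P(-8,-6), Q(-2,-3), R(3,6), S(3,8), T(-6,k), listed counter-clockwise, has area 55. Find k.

1

The doubled signed area Σ (x_i y_{i+1} − x_{i+1} y_i) is linear in k.
With k=0 it equals 99; the coefficient of k is 11 (from the two edges through T).
So 11·k + 99 = 2·55 = 110 ⇒ k = 1.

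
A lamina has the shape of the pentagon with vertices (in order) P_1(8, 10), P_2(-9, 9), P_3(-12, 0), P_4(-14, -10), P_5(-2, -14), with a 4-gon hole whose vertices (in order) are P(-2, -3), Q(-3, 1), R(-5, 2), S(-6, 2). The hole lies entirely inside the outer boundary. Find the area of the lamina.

323

Outer boundary:
Apply the shoelace formula: 2A = Σ (x_i·y_{i+1} − x_{i+1}·y_i), indices taken mod 5.
P_1→P_2: (8)(9) − (-9)(10) = 162
P_2→P_3: (-9)(0) − (-12)(9) = 108
P_3→P_4: (-12)(-10) − (-14)(0) = 120
P_4→P_5: (-14)(-14) − (-2)(-10) = 176
P_5→P_1: (-2)(10) − (8)(-14) = 92
Σ = 658
Area = |Σ|/2 = 329.
Hole:
P→Q: (-2)(1) − (-3)(-3) = -11
Q→R: (-3)(2) − (-5)(1) = -1
R→S: (-5)(2) − (-6)(2) = 2
S→P: (-6)(-3) − (-2)(2) = 22
Σ = 12
Area = |Σ|/2 = 6.
Net area = 329 − 6 = 323.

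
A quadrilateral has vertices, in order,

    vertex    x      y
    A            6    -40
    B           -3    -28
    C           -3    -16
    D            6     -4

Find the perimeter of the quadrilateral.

|AB| = √((-9)² + (12)²) = √225 = 15
|BC| = √((0)² + (12)²) = √144 = 12
|CD| = √((9)² + (12)²) = √225 = 15
|DA| = √((0)² + (-36)²) = √1296 = 36
Perimeter = 15 + 12 + 15 + 36 = 78.

78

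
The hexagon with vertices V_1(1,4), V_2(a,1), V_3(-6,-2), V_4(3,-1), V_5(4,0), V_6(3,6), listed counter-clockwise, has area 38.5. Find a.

-4

The doubled signed area Σ (x_i y_{i+1} − x_{i+1} y_i) is linear in a.
With a=0 it equals 53; the coefficient of a is -6 (from the two edges through V_2).
So -6·a + 53 = 2·38.5 = 77 ⇒ a = -4.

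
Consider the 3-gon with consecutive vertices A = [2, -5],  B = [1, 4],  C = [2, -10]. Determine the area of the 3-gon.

2.5

Σ = (13) + (-18) + (10) = 5
Area = |Σ|/2 = 2.5.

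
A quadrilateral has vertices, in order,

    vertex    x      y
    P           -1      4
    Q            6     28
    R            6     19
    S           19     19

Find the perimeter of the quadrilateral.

|PQ| = √((7)² + (24)²) = √625 = 25
|QR| = √((0)² + (-9)²) = √81 = 9
|RS| = √((13)² + (0)²) = √169 = 13
|SP| = √((-20)² + (-15)²) = √625 = 25
Perimeter = 25 + 9 + 13 + 25 = 72.

72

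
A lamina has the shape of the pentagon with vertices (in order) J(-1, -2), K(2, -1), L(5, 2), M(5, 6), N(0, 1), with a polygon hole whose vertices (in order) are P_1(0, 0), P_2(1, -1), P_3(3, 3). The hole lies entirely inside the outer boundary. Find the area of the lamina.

Outer boundary:
Σ = (5) + (9) + (20) + (5) + (1) = 40
Area = |Σ|/2 = 20.
Hole:
Apply the shoelace formula: 2A = Σ (x_i·y_{i+1} − x_{i+1}·y_i), indices taken mod 3.
Cross-terms: 0, 6, 0  ⇒  Σ = 6
Area = |Σ|/2 = 3.
Net area = 20 − 3 = 17.

17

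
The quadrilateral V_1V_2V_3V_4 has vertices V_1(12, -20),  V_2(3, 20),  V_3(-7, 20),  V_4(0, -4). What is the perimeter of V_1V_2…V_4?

96

|V_1V_2| = √((-9)² + (40)²) = √1681 = 41
|V_2V_3| = √((-10)² + (0)²) = √100 = 10
|V_3V_4| = √((7)² + (-24)²) = √625 = 25
|V_4V_1| = √((12)² + (-16)²) = √400 = 20
Perimeter = 41 + 10 + 25 + 20 = 96.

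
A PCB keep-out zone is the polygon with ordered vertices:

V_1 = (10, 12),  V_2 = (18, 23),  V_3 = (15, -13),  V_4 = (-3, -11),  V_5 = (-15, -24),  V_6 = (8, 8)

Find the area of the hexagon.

387

Σ = (14) + (-579) + (-204) + (-93) + (72) + (16) = -774
Area = |Σ|/2 = 387.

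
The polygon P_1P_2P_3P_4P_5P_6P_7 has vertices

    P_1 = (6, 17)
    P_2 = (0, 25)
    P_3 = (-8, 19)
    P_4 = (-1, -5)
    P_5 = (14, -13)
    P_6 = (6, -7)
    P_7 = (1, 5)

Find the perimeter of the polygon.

98

|P_1P_2| = √((-6)² + (8)²) = √100 = 10
|P_2P_3| = √((-8)² + (-6)²) = √100 = 10
|P_3P_4| = √((7)² + (-24)²) = √625 = 25
|P_4P_5| = √((15)² + (-8)²) = √289 = 17
|P_5P_6| = √((-8)² + (6)²) = √100 = 10
|P_6P_7| = √((-5)² + (12)²) = √169 = 13
|P_7P_1| = √((5)² + (12)²) = √169 = 13
Perimeter = 10 + 10 + 25 + 17 + 10 + 13 + 13 = 98.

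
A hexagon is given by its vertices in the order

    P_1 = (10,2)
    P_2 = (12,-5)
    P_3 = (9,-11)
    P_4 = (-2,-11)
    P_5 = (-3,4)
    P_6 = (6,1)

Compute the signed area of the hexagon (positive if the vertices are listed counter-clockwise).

Cross-terms: -74, -87, -121, -41, -27, 2  ⇒  Σ = -348
Signed area = Σ/2 = -174 (negative ⇒ clockwise traversal).

-174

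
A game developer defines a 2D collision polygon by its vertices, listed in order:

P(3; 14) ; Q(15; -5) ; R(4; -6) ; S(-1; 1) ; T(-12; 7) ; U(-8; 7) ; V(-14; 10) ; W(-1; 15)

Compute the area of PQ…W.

280.5

Cross-terms: -225, -70, -2, 5, -28, 18, -200, -59  ⇒  Σ = -561
Area = |Σ|/2 = 280.5.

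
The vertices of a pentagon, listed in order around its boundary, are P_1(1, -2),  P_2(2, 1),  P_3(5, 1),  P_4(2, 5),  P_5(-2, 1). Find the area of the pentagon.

20

Apply the surveyor's formula: 2A = Σ (x_i·y_{i+1} − x_{i+1}·y_i), indices taken mod 5.
Σ = (5) + (-3) + (23) + (12) + (3) = 40
Area = |Σ|/2 = 20.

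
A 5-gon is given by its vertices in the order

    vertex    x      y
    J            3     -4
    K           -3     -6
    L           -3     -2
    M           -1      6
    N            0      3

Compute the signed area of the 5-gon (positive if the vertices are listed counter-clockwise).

Apply the shoelace formula: 2A = Σ (x_i·y_{i+1} − x_{i+1}·y_i), indices taken mod 5.
J→K: (3)(-6) − (-3)(-4) = -30
K→L: (-3)(-2) − (-3)(-6) = -12
L→M: (-3)(6) − (-1)(-2) = -20
M→N: (-1)(3) − (0)(6) = -3
N→J: (0)(-4) − (3)(3) = -9
Σ = -74
Signed area = Σ/2 = -37 (negative ⇒ clockwise traversal).

-37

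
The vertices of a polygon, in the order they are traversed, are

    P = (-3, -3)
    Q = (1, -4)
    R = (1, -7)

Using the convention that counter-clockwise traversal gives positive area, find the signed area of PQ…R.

-6

P→Q: (-3)(-4) − (1)(-3) = 15
Q→R: (1)(-7) − (1)(-4) = -3
R→P: (1)(-3) − (-3)(-7) = -24
Σ = -12
Signed area = Σ/2 = -6 (negative ⇒ clockwise traversal).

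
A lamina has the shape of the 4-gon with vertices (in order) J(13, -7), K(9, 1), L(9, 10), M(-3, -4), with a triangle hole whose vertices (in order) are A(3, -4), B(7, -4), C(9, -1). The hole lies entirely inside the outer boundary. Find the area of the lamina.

106

Outer boundary:
Cross-terms: 76, 81, -6, 73  ⇒  Σ = 224
Area = |Σ|/2 = 112.
Hole:
Σ = (16) + (29) + (-33) = 12
Area = |Σ|/2 = 6.
Net area = 112 − 6 = 106.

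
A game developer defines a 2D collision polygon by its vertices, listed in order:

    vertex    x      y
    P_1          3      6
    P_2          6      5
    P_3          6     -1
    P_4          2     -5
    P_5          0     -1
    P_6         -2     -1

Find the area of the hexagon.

49

Σ = (-21) + (-36) + (-28) + (-2) + (-2) + (-9) = -98
Area = |Σ|/2 = 49.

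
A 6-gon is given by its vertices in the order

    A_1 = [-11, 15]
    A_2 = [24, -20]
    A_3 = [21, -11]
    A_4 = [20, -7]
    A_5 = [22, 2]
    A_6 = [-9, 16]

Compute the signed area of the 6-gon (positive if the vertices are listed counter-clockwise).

Apply the surveyor's formula: 2A = Σ (x_i·y_{i+1} − x_{i+1}·y_i), indices taken mod 6.
Σ = (-140) + (156) + (73) + (194) + (370) + (41) = 694
Signed area = Σ/2 = 347 (positive ⇒ counter-clockwise traversal).

347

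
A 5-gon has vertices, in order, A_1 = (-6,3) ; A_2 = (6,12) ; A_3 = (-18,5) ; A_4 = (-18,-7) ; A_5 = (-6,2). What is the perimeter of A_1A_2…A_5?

68

|A_1A_2| = √((12)² + (9)²) = √225 = 15
|A_2A_3| = √((-24)² + (-7)²) = √625 = 25
|A_3A_4| = √((0)² + (-12)²) = √144 = 12
|A_4A_5| = √((12)² + (9)²) = √225 = 15
|A_5A_1| = √((0)² + (1)²) = √1 = 1
Perimeter = 15 + 25 + 12 + 15 + 1 = 68.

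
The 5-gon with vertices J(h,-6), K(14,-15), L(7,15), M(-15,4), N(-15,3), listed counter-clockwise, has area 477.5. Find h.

-11

The doubled signed area Σ (x_i y_{i+1} − x_{i+1} y_i) is linear in h.
With h=0 it equals 757; the coefficient of h is -18 (from the two edges through J).
So -18·h + 757 = 2·477.5 = 955 ⇒ h = -11.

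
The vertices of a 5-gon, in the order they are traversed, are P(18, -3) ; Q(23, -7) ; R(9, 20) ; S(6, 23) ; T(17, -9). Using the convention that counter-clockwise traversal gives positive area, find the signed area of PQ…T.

Σ = (-57) + (523) + (87) + (-445) + (111) = 219
Signed area = Σ/2 = 109.5 (positive ⇒ counter-clockwise traversal).

109.5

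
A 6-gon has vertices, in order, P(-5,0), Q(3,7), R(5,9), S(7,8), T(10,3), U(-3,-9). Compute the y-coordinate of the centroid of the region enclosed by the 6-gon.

Apply Gauss's area formula. First the cross-terms c_i = x_i·y_{i+1} − x_{i+1}·y_i:
  -35, -8, -23, -59, -81, -45  ⇒  2A = -251, A = -125.5.
Then Σ (y_i + y_{i+1})·c_i = -522, so ȳ = -522 / (6·(-125.5)) = 174/251.

174/251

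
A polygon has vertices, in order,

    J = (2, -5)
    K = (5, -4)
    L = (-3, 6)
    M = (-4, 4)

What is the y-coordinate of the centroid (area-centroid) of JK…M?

-3/59

Apply Gauss's area formula. First the cross-terms c_i = x_i·y_{i+1} − x_{i+1}·y_i:
  17, 18, 12, 12  ⇒  2A = 59, A = 29.5.
Then Σ (y_i + y_{i+1})·c_i = -9, so ȳ = -9 / (6·29.5) = -3/59.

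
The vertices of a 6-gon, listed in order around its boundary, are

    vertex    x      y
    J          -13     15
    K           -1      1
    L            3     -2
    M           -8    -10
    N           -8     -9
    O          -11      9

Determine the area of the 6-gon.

Σ = (2) + (-1) + (-46) + (-8) + (-171) + (-48) = -272
Area = |Σ|/2 = 136.

136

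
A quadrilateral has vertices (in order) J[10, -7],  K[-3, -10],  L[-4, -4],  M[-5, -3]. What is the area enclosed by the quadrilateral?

Cross-terms: -121, -28, -8, 65  ⇒  Σ = -92
Area = |Σ|/2 = 46.

46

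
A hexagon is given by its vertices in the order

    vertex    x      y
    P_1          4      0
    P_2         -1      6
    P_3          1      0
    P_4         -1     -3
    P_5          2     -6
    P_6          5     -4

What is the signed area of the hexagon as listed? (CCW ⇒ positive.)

Apply the shoelace (surveyor's) formula: 2A = Σ (x_i·y_{i+1} − x_{i+1}·y_i), indices taken mod 6.
Σ = (24) + (-6) + (-3) + (12) + (22) + (16) = 65
Signed area = Σ/2 = 32.5 (positive ⇒ counter-clockwise traversal).

32.5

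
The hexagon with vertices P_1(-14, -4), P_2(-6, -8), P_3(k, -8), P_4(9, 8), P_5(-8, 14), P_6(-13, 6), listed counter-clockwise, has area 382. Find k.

6

The doubled signed area Σ (x_i y_{i+1} − x_{i+1} y_i) is linear in k.
With k=0 it equals 668; the coefficient of k is 16 (from the two edges through P_3).
So 16·k + 668 = 2·382 = 764 ⇒ k = 6.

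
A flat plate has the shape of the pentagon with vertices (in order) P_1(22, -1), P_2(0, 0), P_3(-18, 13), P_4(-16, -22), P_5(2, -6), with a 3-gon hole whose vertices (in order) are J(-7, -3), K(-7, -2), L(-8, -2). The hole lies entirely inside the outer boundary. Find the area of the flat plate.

436.5

Outer boundary:
Cross-terms: 0, 0, 604, 140, 130  ⇒  Σ = 874
Area = |Σ|/2 = 437.
Hole:
Cross-terms: -7, -2, 10  ⇒  Σ = 1
Area = |Σ|/2 = 0.5.
Net area = 437 − 0.5 = 436.5.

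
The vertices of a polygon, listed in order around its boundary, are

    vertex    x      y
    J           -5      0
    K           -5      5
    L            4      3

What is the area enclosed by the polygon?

22.5

Σ = (-25) + (-35) + (15) = -45
Area = |Σ|/2 = 22.5.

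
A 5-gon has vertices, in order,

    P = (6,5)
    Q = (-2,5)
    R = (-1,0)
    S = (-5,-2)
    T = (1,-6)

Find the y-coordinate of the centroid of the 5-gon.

Apply the surveyor's formula. First the cross-terms c_i = x_i·y_{i+1} − x_{i+1}·y_i:
  40, 5, 2, 32, 41  ⇒  2A = 120, A = 60.
Then Σ (y_i + y_{i+1})·c_i = 124, so ȳ = 124 / (6·60) = 31/90.

31/90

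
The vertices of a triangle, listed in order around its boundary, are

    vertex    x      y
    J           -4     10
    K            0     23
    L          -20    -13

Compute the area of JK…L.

Apply the surveyor's formula: 2A = Σ (x_i·y_{i+1} − x_{i+1}·y_i), indices taken mod 3.
J→K: (-4)(23) − (0)(10) = -92
K→L: (0)(-13) − (-20)(23) = 460
L→J: (-20)(10) − (-4)(-13) = -252
Σ = 116
Area = |Σ|/2 = 58.

58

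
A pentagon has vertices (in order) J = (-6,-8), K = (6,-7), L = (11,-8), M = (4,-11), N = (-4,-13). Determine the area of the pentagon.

Apply Gauss's area formula: 2A = Σ (x_i·y_{i+1} − x_{i+1}·y_i), indices taken mod 5.
Σ = (90) + (29) + (-89) + (-96) + (-46) = -112
Area = |Σ|/2 = 56.

56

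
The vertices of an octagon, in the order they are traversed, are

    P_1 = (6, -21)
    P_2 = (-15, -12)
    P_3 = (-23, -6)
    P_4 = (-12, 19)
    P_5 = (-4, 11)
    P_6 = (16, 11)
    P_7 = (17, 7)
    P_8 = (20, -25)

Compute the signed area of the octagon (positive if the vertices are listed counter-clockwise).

P_1→P_2: (6)(-12) − (-15)(-21) = -387
P_2→P_3: (-15)(-6) − (-23)(-12) = -186
P_3→P_4: (-23)(19) − (-12)(-6) = -509
P_4→P_5: (-12)(11) − (-4)(19) = -56
P_5→P_6: (-4)(11) − (16)(11) = -220
P_6→P_7: (16)(7) − (17)(11) = -75
P_7→P_8: (17)(-25) − (20)(7) = -565
P_8→P_1: (20)(-21) − (6)(-25) = -270
Σ = -2268
Signed area = Σ/2 = -1134 (negative ⇒ clockwise traversal).

-1134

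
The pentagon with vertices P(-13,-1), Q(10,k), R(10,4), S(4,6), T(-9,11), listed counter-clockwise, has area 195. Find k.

-2

The doubled signed area Σ (x_i y_{i+1} − x_{i+1} y_i) is linear in k.
With k=0 it equals 344; the coefficient of k is -23 (from the two edges through Q).
So -23·k + 344 = 2·195 = 390 ⇒ k = -2.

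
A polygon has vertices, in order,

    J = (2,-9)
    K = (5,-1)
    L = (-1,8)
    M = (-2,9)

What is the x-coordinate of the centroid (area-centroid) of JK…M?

Apply the shoelace formula. First the cross-terms c_i = x_i·y_{i+1} − x_{i+1}·y_i:
  43, 39, 7, 0  ⇒  2A = 89, A = 44.5.
Then Σ (x_i + x_{i+1})·c_i = 436, so x̄ = 436 / (6·44.5) = 436/267.

436/267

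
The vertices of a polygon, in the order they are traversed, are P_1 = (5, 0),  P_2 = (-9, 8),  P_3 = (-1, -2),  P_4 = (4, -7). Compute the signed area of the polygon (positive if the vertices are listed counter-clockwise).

58

Apply the surveyor's formula: 2A = Σ (x_i·y_{i+1} − x_{i+1}·y_i), indices taken mod 4.
P_1→P_2: (5)(8) − (-9)(0) = 40
P_2→P_3: (-9)(-2) − (-1)(8) = 26
P_3→P_4: (-1)(-7) − (4)(-2) = 15
P_4→P_1: (4)(0) − (5)(-7) = 35
Σ = 116
Signed area = Σ/2 = 58 (positive ⇒ counter-clockwise traversal).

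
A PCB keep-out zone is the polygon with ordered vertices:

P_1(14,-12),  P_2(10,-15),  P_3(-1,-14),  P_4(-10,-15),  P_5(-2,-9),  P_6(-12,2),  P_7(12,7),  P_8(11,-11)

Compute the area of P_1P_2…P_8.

Apply Gauss's area formula: 2A = Σ (x_i·y_{i+1} − x_{i+1}·y_i), indices taken mod 8.
Σ = (-90) + (-155) + (-125) + (60) + (-112) + (-108) + (-209) + (22) = -717
Area = |Σ|/2 = 358.5.

358.5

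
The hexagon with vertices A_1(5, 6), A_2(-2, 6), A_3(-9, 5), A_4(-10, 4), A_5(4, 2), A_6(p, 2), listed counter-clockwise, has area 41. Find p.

The doubled signed area Σ (x_i y_{i+1} − x_{i+1} y_i) is linear in p.
With p=0 it equals 62; the coefficient of p is 4 (from the two edges through A_6).
So 4·p + 62 = 2·41 = 82 ⇒ p = 5.

5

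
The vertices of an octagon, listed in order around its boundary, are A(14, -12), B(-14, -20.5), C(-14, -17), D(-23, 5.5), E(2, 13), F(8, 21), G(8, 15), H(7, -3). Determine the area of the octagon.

Apply the surveyor's formula: 2A = Σ (x_i·y_{i+1} − x_{i+1}·y_i), indices taken mod 8.
Σ = (-455) + (-49) + (-468) + (-310) + (-62) + (-48) + (-129) + (-42) = -1563
Area = |Σ|/2 = 781.5.

781.5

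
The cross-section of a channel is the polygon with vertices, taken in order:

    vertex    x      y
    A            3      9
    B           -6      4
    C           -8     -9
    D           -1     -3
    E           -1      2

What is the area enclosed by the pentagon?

73.5

Apply Gauss's area formula: 2A = Σ (x_i·y_{i+1} − x_{i+1}·y_i), indices taken mod 5.
Cross-terms: 66, 86, 15, -5, -15  ⇒  Σ = 147
Area = |Σ|/2 = 73.5.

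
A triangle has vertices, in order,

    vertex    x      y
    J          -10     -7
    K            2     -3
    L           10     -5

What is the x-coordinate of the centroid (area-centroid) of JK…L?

Apply the shoelace (surveyor's) formula. First the cross-terms c_i = x_i·y_{i+1} − x_{i+1}·y_i:
  44, 20, -120  ⇒  2A = -56, A = -28.
Then Σ (x_i + x_{i+1})·c_i = -112, so x̄ = -112 / (6·(-28)) = 2/3.

2/3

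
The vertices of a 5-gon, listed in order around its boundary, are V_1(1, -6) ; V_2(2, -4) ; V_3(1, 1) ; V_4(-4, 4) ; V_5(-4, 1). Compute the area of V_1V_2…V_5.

Apply the shoelace formula: 2A = Σ (x_i·y_{i+1} − x_{i+1}·y_i), indices taken mod 5.
V_1→V_2: (1)(-4) − (2)(-6) = 8
V_2→V_3: (2)(1) − (1)(-4) = 6
V_3→V_4: (1)(4) − (-4)(1) = 8
V_4→V_5: (-4)(1) − (-4)(4) = 12
V_5→V_1: (-4)(-6) − (1)(1) = 23
Σ = 57
Area = |Σ|/2 = 28.5.

28.5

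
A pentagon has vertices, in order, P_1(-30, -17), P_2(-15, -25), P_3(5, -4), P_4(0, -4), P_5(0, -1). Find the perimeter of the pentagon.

88

|P_1P_2| = √((15)² + (-8)²) = √289 = 17
|P_2P_3| = √((20)² + (21)²) = √841 = 29
|P_3P_4| = √((-5)² + (0)²) = √25 = 5
|P_4P_5| = √((0)² + (3)²) = √9 = 3
|P_5P_1| = √((-30)² + (-16)²) = √1156 = 34
Perimeter = 17 + 29 + 5 + 3 + 34 = 88.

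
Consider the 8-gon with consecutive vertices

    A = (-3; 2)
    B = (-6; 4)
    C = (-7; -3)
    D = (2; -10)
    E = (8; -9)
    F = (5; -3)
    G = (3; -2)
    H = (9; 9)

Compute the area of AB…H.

147

A→B: (-3)(4) − (-6)(2) = 0
B→C: (-6)(-3) − (-7)(4) = 46
C→D: (-7)(-10) − (2)(-3) = 76
D→E: (2)(-9) − (8)(-10) = 62
E→F: (8)(-3) − (5)(-9) = 21
F→G: (5)(-2) − (3)(-3) = -1
G→H: (3)(9) − (9)(-2) = 45
H→A: (9)(2) − (-3)(9) = 45
Σ = 294
Area = |Σ|/2 = 147.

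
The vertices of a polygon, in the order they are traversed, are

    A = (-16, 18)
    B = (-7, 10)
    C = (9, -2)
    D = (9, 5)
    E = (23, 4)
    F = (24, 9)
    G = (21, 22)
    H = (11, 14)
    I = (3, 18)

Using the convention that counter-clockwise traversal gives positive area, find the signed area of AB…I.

Σ = (-34) + (-76) + (63) + (-79) + (111) + (339) + (52) + (156) + (342) = 874
Signed area = Σ/2 = 437 (positive ⇒ counter-clockwise traversal).

437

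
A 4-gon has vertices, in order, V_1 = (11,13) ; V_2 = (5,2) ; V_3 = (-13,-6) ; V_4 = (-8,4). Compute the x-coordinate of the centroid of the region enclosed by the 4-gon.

-200/177

Apply Gauss's area formula. First the cross-terms c_i = x_i·y_{i+1} − x_{i+1}·y_i:
  -43, -4, -100, -148  ⇒  2A = -295, A = -147.5.
Then Σ (x_i + x_{i+1})·c_i = 1000, so x̄ = 1000 / (6·(-147.5)) = -200/177.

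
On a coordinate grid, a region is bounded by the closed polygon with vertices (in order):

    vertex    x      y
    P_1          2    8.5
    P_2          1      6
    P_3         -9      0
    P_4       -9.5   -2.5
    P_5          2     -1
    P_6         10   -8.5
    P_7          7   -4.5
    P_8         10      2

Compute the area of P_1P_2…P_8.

Apply the surveyor's formula: 2A = Σ (x_i·y_{i+1} − x_{i+1}·y_i), indices taken mod 8.
Σ = (3.5) + (54) + (22.5) + (14.5) + (-7) + (14.5) + (59) + (81) = 242
Area = |Σ|/2 = 121.

121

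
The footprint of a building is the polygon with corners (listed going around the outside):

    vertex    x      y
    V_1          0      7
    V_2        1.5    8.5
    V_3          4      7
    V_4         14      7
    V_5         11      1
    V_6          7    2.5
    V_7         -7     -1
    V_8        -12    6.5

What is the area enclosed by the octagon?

V_1→V_2: (0)(8.5) − (1.5)(7) = -10.5
V_2→V_3: (1.5)(7) − (4)(8.5) = -23.5
V_3→V_4: (4)(7) − (14)(7) = -70
V_4→V_5: (14)(1) − (11)(7) = -63
V_5→V_6: (11)(2.5) − (7)(1) = 20.5
V_6→V_7: (7)(-1) − (-7)(2.5) = 10.5
V_7→V_8: (-7)(6.5) − (-12)(-1) = -57.5
V_8→V_1: (-12)(7) − (0)(6.5) = -84
Σ = -277.5
Area = |Σ|/2 = 138.75.

138.75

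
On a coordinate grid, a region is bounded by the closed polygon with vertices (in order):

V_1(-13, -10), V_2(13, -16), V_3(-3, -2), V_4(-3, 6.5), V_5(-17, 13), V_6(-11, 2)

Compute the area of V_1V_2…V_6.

277.5

Cross-terms: 338, -74, -25.5, 71.5, 109, 136  ⇒  Σ = 555
Area = |Σ|/2 = 277.5.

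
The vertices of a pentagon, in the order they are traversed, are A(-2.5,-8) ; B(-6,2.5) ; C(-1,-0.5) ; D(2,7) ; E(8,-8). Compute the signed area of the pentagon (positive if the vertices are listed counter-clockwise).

-105.375

Apply the shoelace formula: 2A = Σ (x_i·y_{i+1} − x_{i+1}·y_i), indices taken mod 5.
Cross-terms: -54.25, 5.5, -6, -72, -84  ⇒  Σ = -210.75
Signed area = Σ/2 = -105.375 (negative ⇒ clockwise traversal).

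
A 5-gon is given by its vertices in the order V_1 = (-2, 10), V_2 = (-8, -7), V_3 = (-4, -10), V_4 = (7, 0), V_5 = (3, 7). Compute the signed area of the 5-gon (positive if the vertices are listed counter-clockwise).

V_1→V_2: (-2)(-7) − (-8)(10) = 94
V_2→V_3: (-8)(-10) − (-4)(-7) = 52
V_3→V_4: (-4)(0) − (7)(-10) = 70
V_4→V_5: (7)(7) − (3)(0) = 49
V_5→V_1: (3)(10) − (-2)(7) = 44
Σ = 309
Signed area = Σ/2 = 154.5 (positive ⇒ counter-clockwise traversal).

154.5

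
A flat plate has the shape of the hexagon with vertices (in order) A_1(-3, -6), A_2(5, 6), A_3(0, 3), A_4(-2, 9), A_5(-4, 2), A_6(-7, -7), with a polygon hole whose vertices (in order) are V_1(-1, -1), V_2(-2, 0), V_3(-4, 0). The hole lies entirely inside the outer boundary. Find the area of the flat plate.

Outer boundary:
Apply the shoelace formula: 2A = Σ (x_i·y_{i+1} − x_{i+1}·y_i), indices taken mod 6.
Σ = (12) + (15) + (6) + (32) + (42) + (21) = 128
Area = |Σ|/2 = 64.
Hole:
Apply Gauss's area formula: 2A = Σ (x_i·y_{i+1} − x_{i+1}·y_i), indices taken mod 3.
Σ = (-2) + (0) + (4) = 2
Area = |Σ|/2 = 1.
Net area = 64 − 1 = 63.

63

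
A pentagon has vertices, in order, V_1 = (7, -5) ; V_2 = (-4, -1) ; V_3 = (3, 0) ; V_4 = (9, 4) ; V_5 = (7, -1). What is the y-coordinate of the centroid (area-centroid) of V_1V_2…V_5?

Apply Gauss's area formula. First the cross-terms c_i = x_i·y_{i+1} − x_{i+1}·y_i:
  -27, 3, 12, -37, -28  ⇒  2A = -77, A = -38.5.
Then Σ (y_i + y_{i+1})·c_i = 264, so ȳ = 264 / (6·(-38.5)) = -8/7.

-8/7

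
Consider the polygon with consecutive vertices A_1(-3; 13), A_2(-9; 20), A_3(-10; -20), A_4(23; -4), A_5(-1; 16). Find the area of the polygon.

Apply the shoelace formula: 2A = Σ (x_i·y_{i+1} − x_{i+1}·y_i), indices taken mod 5.
A_1→A_2: (-3)(20) − (-9)(13) = 57
A_2→A_3: (-9)(-20) − (-10)(20) = 380
A_3→A_4: (-10)(-4) − (23)(-20) = 500
A_4→A_5: (23)(16) − (-1)(-4) = 364
A_5→A_1: (-1)(13) − (-3)(16) = 35
Σ = 1336
Area = |Σ|/2 = 668.

668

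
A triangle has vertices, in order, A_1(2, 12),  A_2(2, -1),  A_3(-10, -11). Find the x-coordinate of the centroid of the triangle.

-2

Apply the shoelace formula. First the cross-terms c_i = x_i·y_{i+1} − x_{i+1}·y_i:
  -26, -32, -98  ⇒  2A = -156, A = -78.
Then Σ (x_i + x_{i+1})·c_i = 936, so x̄ = 936 / (6·(-78)) = -2.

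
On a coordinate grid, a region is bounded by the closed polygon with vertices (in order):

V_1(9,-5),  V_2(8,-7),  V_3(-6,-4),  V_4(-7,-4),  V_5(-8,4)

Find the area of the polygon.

78.5

Apply the shoelace (surveyor's) formula: 2A = Σ (x_i·y_{i+1} − x_{i+1}·y_i), indices taken mod 5.
Cross-terms: -23, -74, -4, -60, 4  ⇒  Σ = -157
Area = |Σ|/2 = 78.5.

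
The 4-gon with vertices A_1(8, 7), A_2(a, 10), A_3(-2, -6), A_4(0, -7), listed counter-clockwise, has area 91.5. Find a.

-1

Write out the shoelace sum; only the two edges meeting at A_2 involve a:
2·Area = [(8·10 − a·7) + (a·(-6) − (-2)·10)] + 70
       = -13·a + 170 = 183
⇒ a = -1.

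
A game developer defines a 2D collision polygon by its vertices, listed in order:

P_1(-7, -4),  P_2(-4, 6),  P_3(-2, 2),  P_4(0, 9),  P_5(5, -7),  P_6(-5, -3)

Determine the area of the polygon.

Apply the surveyor's formula: 2A = Σ (x_i·y_{i+1} − x_{i+1}·y_i), indices taken mod 6.
Σ = (-58) + (4) + (-18) + (-45) + (-50) + (-1) = -168
Area = |Σ|/2 = 84.

84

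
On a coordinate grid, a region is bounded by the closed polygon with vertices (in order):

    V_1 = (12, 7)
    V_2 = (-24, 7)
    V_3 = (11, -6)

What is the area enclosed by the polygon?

Apply the shoelace (surveyor's) formula: 2A = Σ (x_i·y_{i+1} − x_{i+1}·y_i), indices taken mod 3.
V_1→V_2: (12)(7) − (-24)(7) = 252
V_2→V_3: (-24)(-6) − (11)(7) = 67
V_3→V_1: (11)(7) − (12)(-6) = 149
Σ = 468
Area = |Σ|/2 = 234.

234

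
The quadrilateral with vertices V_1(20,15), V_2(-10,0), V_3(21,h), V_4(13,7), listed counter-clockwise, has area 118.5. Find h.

5

Write out the shoelace sum; only the two edges meeting at V_3 involve h:
2·Area = [((-10)·h − 21·0) + (21·7 − 13·h)] + 205
       = -23·h + 352 = 237
⇒ h = 5.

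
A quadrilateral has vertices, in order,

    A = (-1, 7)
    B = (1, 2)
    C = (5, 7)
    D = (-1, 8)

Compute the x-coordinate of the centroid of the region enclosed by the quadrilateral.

Apply the surveyor's formula. First the cross-terms c_i = x_i·y_{i+1} − x_{i+1}·y_i:
  -9, -3, 47, 1  ⇒  2A = 36, A = 18.
Then Σ (x_i + x_{i+1})·c_i = 168, so x̄ = 168 / (6·18) = 14/9.

14/9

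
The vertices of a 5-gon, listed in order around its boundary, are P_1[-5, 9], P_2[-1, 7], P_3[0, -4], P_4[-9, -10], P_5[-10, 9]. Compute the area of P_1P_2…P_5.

142

Apply Gauss's area formula: 2A = Σ (x_i·y_{i+1} − x_{i+1}·y_i), indices taken mod 5.
Σ = (-26) + (4) + (-36) + (-181) + (-45) = -284
Area = |Σ|/2 = 142.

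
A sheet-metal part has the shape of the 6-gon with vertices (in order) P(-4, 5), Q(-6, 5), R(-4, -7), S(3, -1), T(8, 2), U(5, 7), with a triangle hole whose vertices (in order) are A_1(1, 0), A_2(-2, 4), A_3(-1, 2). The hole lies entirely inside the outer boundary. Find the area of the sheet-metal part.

104

Outer boundary:
Σ = (10) + (62) + (25) + (14) + (46) + (53) = 210
Area = |Σ|/2 = 105.
Hole:
Apply the surveyor's formula: 2A = Σ (x_i·y_{i+1} − x_{i+1}·y_i), indices taken mod 3.
Σ = (4) + (0) + (-2) = 2
Area = |Σ|/2 = 1.
Net area = 105 − 1 = 104.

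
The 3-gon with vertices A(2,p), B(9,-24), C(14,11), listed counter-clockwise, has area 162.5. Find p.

-8

The doubled signed area Σ (x_i y_{i+1} − x_{i+1} y_i) is linear in p.
With p=0 it equals 365; the coefficient of p is 5 (from the two edges through A).
So 5·p + 365 = 2·162.5 = 325 ⇒ p = -8.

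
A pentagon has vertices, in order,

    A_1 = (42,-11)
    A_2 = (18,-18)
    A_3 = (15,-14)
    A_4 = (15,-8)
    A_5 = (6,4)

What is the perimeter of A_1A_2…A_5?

|A_1A_2| = √((-24)² + (-7)²) = √625 = 25
|A_2A_3| = √((-3)² + (4)²) = √25 = 5
|A_3A_4| = √((0)² + (6)²) = √36 = 6
|A_4A_5| = √((-9)² + (12)²) = √225 = 15
|A_5A_1| = √((36)² + (-15)²) = √1521 = 39
Perimeter = 25 + 5 + 6 + 15 + 39 = 90.

90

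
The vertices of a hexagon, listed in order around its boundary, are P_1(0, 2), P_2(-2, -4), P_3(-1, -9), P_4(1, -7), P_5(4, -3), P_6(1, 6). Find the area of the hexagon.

44

Apply the shoelace formula: 2A = Σ (x_i·y_{i+1} − x_{i+1}·y_i), indices taken mod 6.
Σ = (4) + (14) + (16) + (25) + (27) + (2) = 88
Area = |Σ|/2 = 44.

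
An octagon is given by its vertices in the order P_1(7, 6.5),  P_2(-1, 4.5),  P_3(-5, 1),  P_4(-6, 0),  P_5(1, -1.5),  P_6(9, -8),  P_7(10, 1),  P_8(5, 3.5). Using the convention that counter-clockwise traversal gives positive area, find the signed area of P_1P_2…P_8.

Apply the shoelace (surveyor's) formula: 2A = Σ (x_i·y_{i+1} − x_{i+1}·y_i), indices taken mod 8.
Σ = (38) + (21.5) + (6) + (9) + (5.5) + (89) + (30) + (8) = 207
Signed area = Σ/2 = 103.5 (positive ⇒ counter-clockwise traversal).

103.5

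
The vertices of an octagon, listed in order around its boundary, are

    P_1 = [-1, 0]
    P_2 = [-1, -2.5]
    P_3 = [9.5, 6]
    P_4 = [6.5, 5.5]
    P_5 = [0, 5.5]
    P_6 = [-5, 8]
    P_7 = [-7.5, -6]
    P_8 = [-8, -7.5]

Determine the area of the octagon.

93.75

Apply Gauss's area formula: 2A = Σ (x_i·y_{i+1} − x_{i+1}·y_i), indices taken mod 8.
P_1→P_2: (-1)(-2.5) − (-1)(0) = 2.5
P_2→P_3: (-1)(6) − (9.5)(-2.5) = 17.75
P_3→P_4: (9.5)(5.5) − (6.5)(6) = 13.25
P_4→P_5: (6.5)(5.5) − (0)(5.5) = 35.75
P_5→P_6: (0)(8) − (-5)(5.5) = 27.5
P_6→P_7: (-5)(-6) − (-7.5)(8) = 90
P_7→P_8: (-7.5)(-7.5) − (-8)(-6) = 8.25
P_8→P_1: (-8)(0) − (-1)(-7.5) = -7.5
Σ = 187.5
Area = |Σ|/2 = 93.75.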